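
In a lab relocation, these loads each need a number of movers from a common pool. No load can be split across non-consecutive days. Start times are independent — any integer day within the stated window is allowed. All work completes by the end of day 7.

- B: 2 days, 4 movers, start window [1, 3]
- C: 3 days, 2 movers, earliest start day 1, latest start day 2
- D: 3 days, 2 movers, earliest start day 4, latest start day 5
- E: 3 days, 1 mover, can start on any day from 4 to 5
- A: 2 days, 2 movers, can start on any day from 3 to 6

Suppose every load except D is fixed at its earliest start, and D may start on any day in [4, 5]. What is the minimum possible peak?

6

D@4: d1:6  d2:6  d3:4  d4:5  d5:3  d6:3  d7:0 → peak 6
D@5: d1:6  d2:6  d3:4  d4:3  d5:3  d6:3  d7:2 → peak 6
Best is D@4, peak 6.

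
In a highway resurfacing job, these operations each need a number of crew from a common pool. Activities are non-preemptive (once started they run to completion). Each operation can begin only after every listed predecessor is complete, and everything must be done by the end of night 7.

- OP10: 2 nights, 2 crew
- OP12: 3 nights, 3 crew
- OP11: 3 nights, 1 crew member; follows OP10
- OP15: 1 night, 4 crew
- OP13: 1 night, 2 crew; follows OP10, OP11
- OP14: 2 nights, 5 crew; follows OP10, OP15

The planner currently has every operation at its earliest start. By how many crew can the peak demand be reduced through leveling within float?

Early-start peak: n1:9  n2:5  n3:9  n4:6  n5:1  n6:2  n7:0 ⇒ 9.
Leveled (OP10@1, OP12@1, OP11@3, OP15@4, OP13@7, OP14@5): n1:5  n2:5  n3:4  n4:5  n5:6  n6:5  n7:2 ⇒ 6.
Reduction 9 − 6 = 3.

3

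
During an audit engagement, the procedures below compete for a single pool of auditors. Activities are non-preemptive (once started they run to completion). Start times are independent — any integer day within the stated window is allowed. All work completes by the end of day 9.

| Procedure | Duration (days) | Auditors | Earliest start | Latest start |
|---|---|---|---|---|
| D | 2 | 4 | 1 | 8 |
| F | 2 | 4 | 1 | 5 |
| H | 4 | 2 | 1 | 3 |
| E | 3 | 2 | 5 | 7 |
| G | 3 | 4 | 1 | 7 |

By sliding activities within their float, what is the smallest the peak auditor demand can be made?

Early-start (D@1, F@1, H@1, E@5, G@1) gives peak 14: d1:14  d2:14  d3:6  d4:2  d5:2  d6:2  d7:2  d8:0  d9:0.
Shift F→3, G→5.
Schedule D@1, F@3, H@1, E@5, G@5: d1:6  d2:6  d3:6  d4:6  d5:6  d6:6  d7:6  d8:0  d9:0 — peak 6.

6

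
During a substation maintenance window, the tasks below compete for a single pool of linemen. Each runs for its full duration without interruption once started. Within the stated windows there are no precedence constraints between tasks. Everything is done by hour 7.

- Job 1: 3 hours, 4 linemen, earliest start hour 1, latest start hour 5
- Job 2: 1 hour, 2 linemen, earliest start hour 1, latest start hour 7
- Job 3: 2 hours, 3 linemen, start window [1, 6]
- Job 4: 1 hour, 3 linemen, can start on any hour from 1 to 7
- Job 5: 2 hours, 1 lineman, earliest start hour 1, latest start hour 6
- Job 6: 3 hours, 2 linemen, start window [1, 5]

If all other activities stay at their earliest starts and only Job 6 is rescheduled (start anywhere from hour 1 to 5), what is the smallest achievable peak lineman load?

13

Job 6@1: h1:15  h2:10  h3:6  h4:0  h5:0  h6:0  h7:0 → peak 15
Job 6@2: h1:13  h2:10  h3:6  h4:2  h5:0  h6:0  h7:0 → peak 13
Job 6@3: h1:13  h2:8  h3:6  h4:2  h5:2  h6:0  h7:0 → peak 13
Job 6@4: h1:13  h2:8  h3:4  h4:2  h5:2  h6:2  h7:0 → peak 13
Job 6@5: h1:13  h2:8  h3:4  h4:0  h5:2  h6:2  h7:2 → peak 13
Best is Job 6@2, peak 13.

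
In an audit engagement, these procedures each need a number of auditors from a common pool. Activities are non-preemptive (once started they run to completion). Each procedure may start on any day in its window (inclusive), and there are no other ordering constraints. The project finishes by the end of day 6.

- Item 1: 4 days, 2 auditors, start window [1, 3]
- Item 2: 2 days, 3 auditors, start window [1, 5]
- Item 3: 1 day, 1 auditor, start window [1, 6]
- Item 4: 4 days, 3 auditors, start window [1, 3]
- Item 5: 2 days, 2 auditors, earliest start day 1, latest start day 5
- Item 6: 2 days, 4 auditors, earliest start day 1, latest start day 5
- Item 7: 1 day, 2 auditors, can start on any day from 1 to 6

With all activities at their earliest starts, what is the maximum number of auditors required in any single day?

17

Early-start schedule: Item 1@1, Item 2@1, Item 3@1, Item 4@1, Item 5@1, Item 6@1, Item 7@1.
Load per day: day 1: 17, day 2: 14, day 3: 5, day 4: 5, day 5: 0, day 6: 0.
Peak is 17.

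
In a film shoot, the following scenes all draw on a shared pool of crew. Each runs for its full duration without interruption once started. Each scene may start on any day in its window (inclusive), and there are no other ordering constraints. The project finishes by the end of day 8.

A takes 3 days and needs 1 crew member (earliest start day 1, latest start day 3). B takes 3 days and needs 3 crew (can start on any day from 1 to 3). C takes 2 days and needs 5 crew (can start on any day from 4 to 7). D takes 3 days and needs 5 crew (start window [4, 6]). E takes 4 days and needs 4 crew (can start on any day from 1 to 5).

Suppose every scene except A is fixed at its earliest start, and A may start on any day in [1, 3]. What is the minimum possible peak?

A@1: d1:8  d2:8  d3:8  d4:14  d5:10  d6:5  d7:0  d8:0 → peak 14
A@2: d1:7  d2:8  d3:8  d4:15  d5:10  d6:5  d7:0  d8:0 → peak 15
A@3: d1:7  d2:7  d3:8  d4:15  d5:11  d6:5  d7:0  d8:0 → peak 15
Best is A@1, peak 14.

14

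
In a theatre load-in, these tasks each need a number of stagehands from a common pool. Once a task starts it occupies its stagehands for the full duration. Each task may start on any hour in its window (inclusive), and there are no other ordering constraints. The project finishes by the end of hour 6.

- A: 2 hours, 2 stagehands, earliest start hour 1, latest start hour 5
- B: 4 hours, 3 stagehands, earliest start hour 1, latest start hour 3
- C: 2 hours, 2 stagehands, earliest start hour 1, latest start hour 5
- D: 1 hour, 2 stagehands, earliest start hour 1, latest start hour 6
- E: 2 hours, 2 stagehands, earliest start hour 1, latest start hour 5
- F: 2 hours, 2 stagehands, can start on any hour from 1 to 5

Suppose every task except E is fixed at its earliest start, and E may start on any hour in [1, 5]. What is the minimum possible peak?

E@1: h1:13  h2:11  h3:3  h4:3  h5:0  h6:0 → peak 13
E@2: h1:11  h2:11  h3:5  h4:3  h5:0  h6:0 → peak 11
E@3: h1:11  h2:9  h3:5  h4:5  h5:0  h6:0 → peak 11
E@4: h1:11  h2:9  h3:3  h4:5  h5:2  h6:0 → peak 11
E@5: h1:11  h2:9  h3:3  h4:3  h5:2  h6:2 → peak 11
Best is E@2, peak 11.

11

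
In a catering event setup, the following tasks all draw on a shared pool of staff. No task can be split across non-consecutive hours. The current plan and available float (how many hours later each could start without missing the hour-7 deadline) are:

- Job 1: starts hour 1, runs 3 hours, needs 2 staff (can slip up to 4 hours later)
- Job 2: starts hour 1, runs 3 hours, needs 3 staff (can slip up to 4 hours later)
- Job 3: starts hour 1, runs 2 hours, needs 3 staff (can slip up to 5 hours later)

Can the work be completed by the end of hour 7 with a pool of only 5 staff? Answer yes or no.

yes

Schedule Job 1@1, Job 2@1, Job 3@4: h1:5  h2:5  h3:5  h4:3  h5:3  h6:0  h7:0 — peak 5 ≤ 5.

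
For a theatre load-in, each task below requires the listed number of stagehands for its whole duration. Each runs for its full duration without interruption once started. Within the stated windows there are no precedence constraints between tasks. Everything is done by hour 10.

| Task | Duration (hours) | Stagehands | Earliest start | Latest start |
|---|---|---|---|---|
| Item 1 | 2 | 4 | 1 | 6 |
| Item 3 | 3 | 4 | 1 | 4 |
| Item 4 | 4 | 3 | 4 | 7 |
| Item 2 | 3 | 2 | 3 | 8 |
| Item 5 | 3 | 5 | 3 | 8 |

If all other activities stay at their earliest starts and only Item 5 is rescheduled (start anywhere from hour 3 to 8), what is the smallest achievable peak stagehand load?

8

Item 5@3: h1:8  h2:8  h3:11  h4:10  h5:10  h6:3  h7:3  h8:0  h9:0  h10:0 → peak 11
Item 5@4: h1:8  h2:8  h3:6  h4:10  h5:10  h6:8  h7:3  h8:0  h9:0  h10:0 → peak 10
Item 5@5: h1:8  h2:8  h3:6  h4:5  h5:10  h6:8  h7:8  h8:0  h9:0  h10:0 → peak 10
Item 5@6: h1:8  h2:8  h3:6  h4:5  h5:5  h6:8  h7:8  h8:5  h9:0  h10:0 → peak 8
Item 5@7: h1:8  h2:8  h3:6  h4:5  h5:5  h6:3  h7:8  h8:5  h9:5  h10:0 → peak 8
Item 5@8: h1:8  h2:8  h3:6  h4:5  h5:5  h6:3  h7:3  h8:5  h9:5  h10:5 → peak 8
Best is Item 5@6, peak 8.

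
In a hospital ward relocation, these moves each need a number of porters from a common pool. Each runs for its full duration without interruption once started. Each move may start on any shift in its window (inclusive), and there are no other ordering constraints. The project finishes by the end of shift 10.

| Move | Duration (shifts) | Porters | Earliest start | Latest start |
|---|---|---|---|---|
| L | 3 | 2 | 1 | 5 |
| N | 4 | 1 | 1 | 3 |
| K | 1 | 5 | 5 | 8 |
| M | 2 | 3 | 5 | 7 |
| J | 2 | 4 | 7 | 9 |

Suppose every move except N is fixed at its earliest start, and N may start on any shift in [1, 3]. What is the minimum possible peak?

N@1: s1:3  s2:3  s3:3  s4:1  s5:8  s6:3  s7:4  s8:4  s9:0  s10:0 → peak 8
N@2: s1:2  s2:3  s3:3  s4:1  s5:9  s6:3  s7:4  s8:4  s9:0  s10:0 → peak 9
N@3: s1:2  s2:2  s3:3  s4:1  s5:9  s6:4  s7:4  s8:4  s9:0  s10:0 → peak 9
Best is N@1, peak 8.

8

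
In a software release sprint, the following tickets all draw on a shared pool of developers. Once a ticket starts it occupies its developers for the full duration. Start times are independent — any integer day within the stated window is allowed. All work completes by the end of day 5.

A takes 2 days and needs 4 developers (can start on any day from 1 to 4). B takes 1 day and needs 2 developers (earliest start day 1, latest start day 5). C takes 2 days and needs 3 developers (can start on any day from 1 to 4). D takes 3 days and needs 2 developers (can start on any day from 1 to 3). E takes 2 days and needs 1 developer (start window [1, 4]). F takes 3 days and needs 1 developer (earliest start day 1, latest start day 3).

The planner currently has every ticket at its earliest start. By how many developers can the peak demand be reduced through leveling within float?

Early-start peak: d1:13  d2:11  d3:3  d4:0  d5:0 ⇒ 13.
Leveled (A@1, B@1, C@4, D@3, E@2, F@2): d1:6  d2:6  d3:4  d4:6  d5:5 ⇒ 6.
Reduction 13 − 6 = 7.

7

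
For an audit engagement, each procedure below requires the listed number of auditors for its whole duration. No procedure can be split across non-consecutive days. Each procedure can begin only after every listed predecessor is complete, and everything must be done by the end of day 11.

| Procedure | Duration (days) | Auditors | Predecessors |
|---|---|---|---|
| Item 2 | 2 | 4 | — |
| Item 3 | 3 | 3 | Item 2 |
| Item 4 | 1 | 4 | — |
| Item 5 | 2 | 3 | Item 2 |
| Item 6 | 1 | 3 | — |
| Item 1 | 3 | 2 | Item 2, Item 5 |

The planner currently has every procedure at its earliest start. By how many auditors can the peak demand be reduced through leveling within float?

6

Early-start peak: d1:11  d2:4  d3:6  d4:6  d5:5  d6:2  d7:2  d8:0  d9:0  d10:0  d11:0 ⇒ 11.
Leveled (Item 2@1, Item 3@3, Item 4@6, Item 5@7, Item 6@9, Item 1@9): d1:4  d2:4  d3:3  d4:3  d5:3  d6:4  d7:3  d8:3  d9:5  d10:2  d11:2 ⇒ 5.
Reduction 11 − 5 = 6.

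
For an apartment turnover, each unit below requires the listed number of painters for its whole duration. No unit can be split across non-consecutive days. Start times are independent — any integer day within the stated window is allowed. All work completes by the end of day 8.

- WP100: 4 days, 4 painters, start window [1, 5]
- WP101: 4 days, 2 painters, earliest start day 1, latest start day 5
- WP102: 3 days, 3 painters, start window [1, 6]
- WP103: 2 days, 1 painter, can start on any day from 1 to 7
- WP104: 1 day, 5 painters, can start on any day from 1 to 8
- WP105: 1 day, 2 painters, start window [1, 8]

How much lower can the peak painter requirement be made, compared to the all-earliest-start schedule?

Early-start peak: d1:17  d2:10  d3:9  d4:6  d5:0  d6:0  d7:0  d8:0 ⇒ 17.
Leveled (WP100@1, WP101@1, WP102@5, WP103@5, WP104@8, WP105@5): d1:6  d2:6  d3:6  d4:6  d5:6  d6:4  d7:3  d8:5 ⇒ 6.
Reduction 17 − 6 = 11.

11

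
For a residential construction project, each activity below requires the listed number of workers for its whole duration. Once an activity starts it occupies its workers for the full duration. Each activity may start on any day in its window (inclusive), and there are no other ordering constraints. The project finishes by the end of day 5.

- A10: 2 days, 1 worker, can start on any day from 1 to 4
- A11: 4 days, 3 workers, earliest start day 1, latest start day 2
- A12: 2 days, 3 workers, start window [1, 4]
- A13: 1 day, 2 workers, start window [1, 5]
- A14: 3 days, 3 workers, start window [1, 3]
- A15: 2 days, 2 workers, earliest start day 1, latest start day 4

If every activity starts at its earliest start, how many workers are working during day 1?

14

At early start, day 1 has: A10, A11, A12, A13, A14, A15.
Demand: 1 + 3 + 3 + 2 + 3 + 2 = 14.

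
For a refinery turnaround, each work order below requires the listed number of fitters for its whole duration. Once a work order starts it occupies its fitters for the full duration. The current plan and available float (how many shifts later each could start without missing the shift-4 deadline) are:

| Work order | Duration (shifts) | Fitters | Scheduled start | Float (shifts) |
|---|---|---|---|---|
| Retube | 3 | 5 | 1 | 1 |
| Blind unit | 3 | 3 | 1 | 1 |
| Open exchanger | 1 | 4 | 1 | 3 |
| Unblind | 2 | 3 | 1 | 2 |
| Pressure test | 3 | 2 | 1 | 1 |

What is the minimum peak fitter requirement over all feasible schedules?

Early-start (Retube@1, Blind unit@1, Open exchanger@1, Unblind@1, Pressure test@1) gives peak 17: s1:17  s2:13  s3:10  s4:0.
Shift Unblind→2, Pressure test→2.
Schedule Retube@1, Blind unit@1, Open exchanger@1, Unblind@2, Pressure test@2: s1:12  s2:13  s3:13  s4:2 — peak 13.

13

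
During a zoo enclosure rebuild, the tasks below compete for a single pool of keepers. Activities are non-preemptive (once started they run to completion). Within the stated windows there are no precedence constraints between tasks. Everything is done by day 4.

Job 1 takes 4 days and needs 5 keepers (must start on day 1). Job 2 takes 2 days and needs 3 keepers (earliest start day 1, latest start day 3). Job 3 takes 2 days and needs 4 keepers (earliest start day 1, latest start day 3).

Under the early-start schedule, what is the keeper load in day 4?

5

At early start, day 4 has: Job 1.
Demand: 5 = 5.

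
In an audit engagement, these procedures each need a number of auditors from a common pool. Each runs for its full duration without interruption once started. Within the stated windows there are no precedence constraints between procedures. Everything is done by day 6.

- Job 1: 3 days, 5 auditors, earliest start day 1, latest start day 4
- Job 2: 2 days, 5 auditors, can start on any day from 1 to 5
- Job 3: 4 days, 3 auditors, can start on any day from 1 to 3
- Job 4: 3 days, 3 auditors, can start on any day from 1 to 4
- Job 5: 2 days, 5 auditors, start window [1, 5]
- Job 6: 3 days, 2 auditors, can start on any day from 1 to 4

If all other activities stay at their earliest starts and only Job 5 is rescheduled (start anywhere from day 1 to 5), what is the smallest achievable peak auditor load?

Job 5@1: d1:23  d2:23  d3:13  d4:3  d5:0  d6:0 → peak 23
Job 5@2: d1:18  d2:23  d3:18  d4:3  d5:0  d6:0 → peak 23
Job 5@3: d1:18  d2:18  d3:18  d4:8  d5:0  d6:0 → peak 18
Job 5@4: d1:18  d2:18  d3:13  d4:8  d5:5  d6:0 → peak 18
Job 5@5: d1:18  d2:18  d3:13  d4:3  d5:5  d6:5 → peak 18
Best is Job 5@3, peak 18.

18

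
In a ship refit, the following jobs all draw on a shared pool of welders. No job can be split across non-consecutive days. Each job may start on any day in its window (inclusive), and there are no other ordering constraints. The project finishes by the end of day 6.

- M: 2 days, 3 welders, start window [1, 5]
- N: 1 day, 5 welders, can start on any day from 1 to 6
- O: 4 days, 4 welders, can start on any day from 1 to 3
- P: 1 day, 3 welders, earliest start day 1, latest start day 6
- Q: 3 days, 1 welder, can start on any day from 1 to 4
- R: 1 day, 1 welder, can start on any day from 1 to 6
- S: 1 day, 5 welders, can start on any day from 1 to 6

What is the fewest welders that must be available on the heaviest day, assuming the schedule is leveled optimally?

Early-start (M@1, N@1, O@1, P@1, Q@1, R@1, S@1) gives peak 22: d1:22  d2:8  d3:5  d4:4  d5:0  d6:0.
Shift N→5, P→3, Q→4, R→4, S→6.
Schedule M@1, N@5, O@1, P@3, Q@4, R@4, S@6: d1:7  d2:7  d3:7  d4:6  d5:6  d6:6 — peak 7.
Total welder-days = 39 over 6 days ⇒ peak ≥ ⌈39/6⌉ = 7, so 7 is optimal.

7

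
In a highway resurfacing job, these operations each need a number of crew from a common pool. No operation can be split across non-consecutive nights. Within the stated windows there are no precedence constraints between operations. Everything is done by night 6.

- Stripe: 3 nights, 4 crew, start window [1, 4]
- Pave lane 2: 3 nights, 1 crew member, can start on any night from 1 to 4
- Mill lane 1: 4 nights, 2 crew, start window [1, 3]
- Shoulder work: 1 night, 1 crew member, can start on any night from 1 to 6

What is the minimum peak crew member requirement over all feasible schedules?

Early-start (Stripe@1, Pave lane 2@1, Mill lane 1@1, Shoulder work@1) gives peak 8: n1:8  n2:7  n3:7  n4:2  n5:0  n6:0.
Shift Pave lane 2→4, Shoulder work→4.
Schedule Stripe@1, Pave lane 2@4, Mill lane 1@1, Shoulder work@4: n1:6  n2:6  n3:6  n4:4  n5:1  n6:1 — peak 6.

6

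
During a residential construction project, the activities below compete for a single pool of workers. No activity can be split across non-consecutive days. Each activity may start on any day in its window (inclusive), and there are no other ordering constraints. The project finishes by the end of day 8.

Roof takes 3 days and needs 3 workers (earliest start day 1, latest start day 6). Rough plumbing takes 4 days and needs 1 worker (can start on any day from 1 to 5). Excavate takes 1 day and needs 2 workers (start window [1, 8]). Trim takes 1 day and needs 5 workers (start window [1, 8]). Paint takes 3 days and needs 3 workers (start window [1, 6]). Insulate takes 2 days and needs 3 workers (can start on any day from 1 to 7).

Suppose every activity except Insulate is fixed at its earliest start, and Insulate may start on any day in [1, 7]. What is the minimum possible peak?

14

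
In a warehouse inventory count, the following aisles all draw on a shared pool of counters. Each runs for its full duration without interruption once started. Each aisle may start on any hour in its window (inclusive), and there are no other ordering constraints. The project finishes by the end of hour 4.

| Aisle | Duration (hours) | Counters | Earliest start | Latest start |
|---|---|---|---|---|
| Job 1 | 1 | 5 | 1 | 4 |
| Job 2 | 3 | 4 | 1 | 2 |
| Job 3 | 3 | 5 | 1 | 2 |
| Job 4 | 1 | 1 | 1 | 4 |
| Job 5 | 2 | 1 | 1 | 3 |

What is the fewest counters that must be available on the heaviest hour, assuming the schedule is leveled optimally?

Early-start (Job 1@1, Job 2@1, Job 3@1, Job 4@1, Job 5@1) gives peak 16: h1:16  h2:10  h3:9  h4:0.
Shift Job 3→2, Job 5→2.
Schedule Job 1@1, Job 2@1, Job 3@2, Job 4@1, Job 5@2: h1:10  h2:10  h3:10  h4:5 — peak 10.

10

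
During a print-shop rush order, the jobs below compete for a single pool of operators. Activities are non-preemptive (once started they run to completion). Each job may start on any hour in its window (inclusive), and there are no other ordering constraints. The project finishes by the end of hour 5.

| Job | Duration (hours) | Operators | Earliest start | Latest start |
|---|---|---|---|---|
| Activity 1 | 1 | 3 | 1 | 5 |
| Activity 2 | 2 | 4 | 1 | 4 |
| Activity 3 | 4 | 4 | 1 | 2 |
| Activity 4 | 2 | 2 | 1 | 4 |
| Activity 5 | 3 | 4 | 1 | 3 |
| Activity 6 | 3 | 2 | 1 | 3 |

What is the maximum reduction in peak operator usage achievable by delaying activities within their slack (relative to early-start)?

9

Early-start peak: h1:19  h2:16  h3:10  h4:4  h5:0 ⇒ 19.
Leveled (Activity 1@1, Activity 2@1, Activity 3@2, Activity 4@1, Activity 5@3, Activity 6@3): h1:9  h2:10  h3:10  h4:10  h5:10 ⇒ 10.
Reduction 19 − 10 = 9.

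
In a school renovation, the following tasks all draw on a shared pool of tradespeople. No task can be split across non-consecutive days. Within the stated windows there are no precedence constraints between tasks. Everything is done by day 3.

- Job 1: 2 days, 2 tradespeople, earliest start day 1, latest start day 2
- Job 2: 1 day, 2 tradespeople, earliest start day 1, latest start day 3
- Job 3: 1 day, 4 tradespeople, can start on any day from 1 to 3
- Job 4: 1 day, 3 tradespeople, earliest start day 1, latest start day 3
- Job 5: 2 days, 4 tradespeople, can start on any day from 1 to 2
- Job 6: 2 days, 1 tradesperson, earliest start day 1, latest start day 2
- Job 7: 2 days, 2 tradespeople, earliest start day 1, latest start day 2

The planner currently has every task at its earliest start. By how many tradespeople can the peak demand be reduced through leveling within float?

9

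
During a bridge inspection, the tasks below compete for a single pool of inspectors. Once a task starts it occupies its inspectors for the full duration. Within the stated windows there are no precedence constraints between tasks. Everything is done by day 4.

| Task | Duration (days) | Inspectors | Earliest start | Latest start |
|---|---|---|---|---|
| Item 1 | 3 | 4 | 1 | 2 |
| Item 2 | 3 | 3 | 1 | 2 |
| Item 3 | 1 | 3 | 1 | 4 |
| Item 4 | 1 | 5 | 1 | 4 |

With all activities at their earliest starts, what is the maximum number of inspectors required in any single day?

15

Early-start schedule: Item 1@1, Item 2@1, Item 3@1, Item 4@1.
Load per day: day 1: 15, day 2: 7, day 3: 7, day 4: 0.
Peak is 15.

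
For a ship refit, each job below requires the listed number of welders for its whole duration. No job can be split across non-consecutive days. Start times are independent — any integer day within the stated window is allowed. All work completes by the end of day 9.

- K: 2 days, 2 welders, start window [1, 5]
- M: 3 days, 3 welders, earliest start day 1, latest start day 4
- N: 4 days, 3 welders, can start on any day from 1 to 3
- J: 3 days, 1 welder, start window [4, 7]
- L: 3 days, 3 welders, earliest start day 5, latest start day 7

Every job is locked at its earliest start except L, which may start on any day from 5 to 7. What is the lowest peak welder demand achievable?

L@5: d1:8  d2:8  d3:6  d4:4  d5:4  d6:4  d7:3  d8:0  d9:0 → peak 8
L@6: d1:8  d2:8  d3:6  d4:4  d5:1  d6:4  d7:3  d8:3  d9:0 → peak 8
L@7: d1:8  d2:8  d3:6  d4:4  d5:1  d6:1  d7:3  d8:3  d9:3 → peak 8
Best is L@5, peak 8.

8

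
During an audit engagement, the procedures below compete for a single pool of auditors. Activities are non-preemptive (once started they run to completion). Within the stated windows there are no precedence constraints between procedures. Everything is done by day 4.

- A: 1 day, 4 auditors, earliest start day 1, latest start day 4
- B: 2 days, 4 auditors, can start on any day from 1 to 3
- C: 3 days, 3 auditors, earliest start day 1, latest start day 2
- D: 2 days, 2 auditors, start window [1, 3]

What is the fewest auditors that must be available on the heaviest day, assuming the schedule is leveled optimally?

Early-start (A@1, B@1, C@1, D@1) gives peak 13: d1:13  d2:9  d3:3  d4:0.
Shift B→3, C→2.
Schedule A@1, B@3, C@2, D@1: d1:6  d2:5  d3:7  d4:7 — peak 7.
Total auditor-days = 25 over 4 days ⇒ peak ≥ ⌈25/4⌉ = 7, so 7 is optimal.

7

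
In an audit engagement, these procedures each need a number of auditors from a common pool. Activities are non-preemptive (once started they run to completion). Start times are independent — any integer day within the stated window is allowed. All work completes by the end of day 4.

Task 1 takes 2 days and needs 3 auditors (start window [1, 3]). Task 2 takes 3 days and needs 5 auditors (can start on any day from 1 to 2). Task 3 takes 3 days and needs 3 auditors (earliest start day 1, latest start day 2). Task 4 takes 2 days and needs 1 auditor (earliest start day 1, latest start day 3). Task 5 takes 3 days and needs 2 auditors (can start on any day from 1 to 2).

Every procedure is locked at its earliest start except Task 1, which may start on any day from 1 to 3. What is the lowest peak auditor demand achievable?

Task 1@1: d1:14  d2:14  d3:10  d4:0 → peak 14
Task 1@2: d1:11  d2:14  d3:13  d4:0 → peak 14
Task 1@3: d1:11  d2:11  d3:13  d4:3 → peak 13
Best is Task 1@3, peak 13.

13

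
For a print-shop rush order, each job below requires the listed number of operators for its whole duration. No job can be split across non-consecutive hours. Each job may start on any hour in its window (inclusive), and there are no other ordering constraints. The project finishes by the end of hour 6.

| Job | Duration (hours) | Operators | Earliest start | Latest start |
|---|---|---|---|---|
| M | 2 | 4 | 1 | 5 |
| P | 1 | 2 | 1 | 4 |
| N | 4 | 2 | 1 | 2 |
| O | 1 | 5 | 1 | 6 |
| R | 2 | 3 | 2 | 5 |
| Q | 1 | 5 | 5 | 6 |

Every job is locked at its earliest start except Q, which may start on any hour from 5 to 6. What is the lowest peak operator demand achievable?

13

Q@5: h1:13  h2:9  h3:5  h4:2  h5:5  h6:0 → peak 13
Q@6: h1:13  h2:9  h3:5  h4:2  h5:0  h6:5 → peak 13
Best is Q@5, peak 13.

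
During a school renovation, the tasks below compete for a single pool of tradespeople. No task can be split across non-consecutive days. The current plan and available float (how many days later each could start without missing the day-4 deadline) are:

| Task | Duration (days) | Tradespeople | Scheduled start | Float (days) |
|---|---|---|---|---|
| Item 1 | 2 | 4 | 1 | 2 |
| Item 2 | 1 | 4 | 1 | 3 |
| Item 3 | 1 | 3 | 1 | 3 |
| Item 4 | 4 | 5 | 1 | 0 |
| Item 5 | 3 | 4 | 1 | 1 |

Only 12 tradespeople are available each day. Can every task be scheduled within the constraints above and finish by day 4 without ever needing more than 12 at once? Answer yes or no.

no

The minimum achievable peak is 13; 12 < 13, so no feasible schedule stays within the cap.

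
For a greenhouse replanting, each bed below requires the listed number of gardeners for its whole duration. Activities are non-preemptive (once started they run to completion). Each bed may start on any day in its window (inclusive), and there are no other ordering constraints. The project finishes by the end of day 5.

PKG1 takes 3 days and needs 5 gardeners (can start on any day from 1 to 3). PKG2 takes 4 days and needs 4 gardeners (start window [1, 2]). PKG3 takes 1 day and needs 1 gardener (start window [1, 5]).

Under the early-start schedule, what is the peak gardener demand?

Early-start schedule: PKG1@1, PKG2@1, PKG3@1.
Load per day: day 1: 10, day 2: 9, day 3: 9, day 4: 4, day 5: 0.
Peak is 10.

10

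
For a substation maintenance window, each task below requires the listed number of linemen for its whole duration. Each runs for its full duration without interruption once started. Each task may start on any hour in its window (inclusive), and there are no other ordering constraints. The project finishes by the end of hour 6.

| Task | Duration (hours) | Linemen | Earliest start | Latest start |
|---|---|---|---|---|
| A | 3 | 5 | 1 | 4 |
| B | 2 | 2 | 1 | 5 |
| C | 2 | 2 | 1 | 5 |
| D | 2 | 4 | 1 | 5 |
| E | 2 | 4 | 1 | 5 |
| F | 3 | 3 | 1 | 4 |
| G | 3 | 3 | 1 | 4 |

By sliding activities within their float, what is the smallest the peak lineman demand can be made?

Early-start (A@1, B@1, C@1, D@1, E@1, F@1, G@1) gives peak 23: h1:23  h2:23  h3:11  h4:0  h5:0  h6:0.
Shift D→3, E→5, F→4, G→4.
Schedule A@1, B@1, C@1, D@3, E@5, F@4, G@4: h1:9  h2:9  h3:9  h4:10  h5:10  h6:10 — peak 10.
Total lineman-hours = 57 over 6 hours ⇒ peak ≥ ⌈57/6⌉ = 10, so 10 is optimal.

10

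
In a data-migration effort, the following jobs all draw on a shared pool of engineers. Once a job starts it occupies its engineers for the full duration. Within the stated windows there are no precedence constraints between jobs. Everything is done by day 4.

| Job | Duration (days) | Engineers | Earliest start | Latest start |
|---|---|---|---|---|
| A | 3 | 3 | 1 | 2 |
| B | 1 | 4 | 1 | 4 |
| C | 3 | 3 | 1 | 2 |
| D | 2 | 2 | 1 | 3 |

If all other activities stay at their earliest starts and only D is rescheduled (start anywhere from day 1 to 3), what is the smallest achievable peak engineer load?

10

D@1: d1:12  d2:8  d3:6  d4:0 → peak 12
D@2: d1:10  d2:8  d3:8  d4:0 → peak 10
D@3: d1:10  d2:6  d3:8  d4:2 → peak 10
Best is D@2, peak 10.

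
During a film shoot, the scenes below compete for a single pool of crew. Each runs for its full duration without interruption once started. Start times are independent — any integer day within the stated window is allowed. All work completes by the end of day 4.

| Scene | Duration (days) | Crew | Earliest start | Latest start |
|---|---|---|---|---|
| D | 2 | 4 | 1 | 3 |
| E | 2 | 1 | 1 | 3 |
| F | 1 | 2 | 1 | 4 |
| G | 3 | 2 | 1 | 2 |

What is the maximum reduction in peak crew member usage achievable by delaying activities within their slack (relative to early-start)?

Early-start peak: d1:9  d2:7  d3:2  d4:0 ⇒ 9.
Leveled (D@1, E@3, F@1, G@2): d1:6  d2:6  d3:3  d4:3 ⇒ 6.
Reduction 9 − 6 = 3.

3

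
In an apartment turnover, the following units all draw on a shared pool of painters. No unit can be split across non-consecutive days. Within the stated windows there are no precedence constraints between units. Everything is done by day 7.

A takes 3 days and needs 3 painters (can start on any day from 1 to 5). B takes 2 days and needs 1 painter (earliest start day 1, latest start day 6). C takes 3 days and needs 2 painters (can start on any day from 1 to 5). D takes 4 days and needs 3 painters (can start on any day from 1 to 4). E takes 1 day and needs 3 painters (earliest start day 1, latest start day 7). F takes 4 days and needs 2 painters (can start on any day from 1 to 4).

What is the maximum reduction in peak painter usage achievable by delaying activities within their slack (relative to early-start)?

7

Early-start peak: d1:14  d2:11  d3:10  d4:5  d5:0  d6:0  d7:0 ⇒ 14.
Leveled (A@1, B@1, C@1, D@4, E@7, F@3): d1:6  d2:6  d3:7  d4:5  d5:5  d6:5  d7:6 ⇒ 7.
Reduction 14 − 7 = 7.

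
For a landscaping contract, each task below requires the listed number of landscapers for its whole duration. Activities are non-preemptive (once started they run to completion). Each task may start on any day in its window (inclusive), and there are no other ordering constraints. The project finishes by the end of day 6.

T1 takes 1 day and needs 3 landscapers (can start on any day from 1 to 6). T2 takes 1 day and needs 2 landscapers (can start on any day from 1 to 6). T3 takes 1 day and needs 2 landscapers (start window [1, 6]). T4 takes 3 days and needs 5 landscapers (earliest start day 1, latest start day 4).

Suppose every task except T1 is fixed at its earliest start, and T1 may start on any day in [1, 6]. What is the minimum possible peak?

T1@1: d1:12  d2:5  d3:5  d4:0  d5:0  d6:0 → peak 12
T1@2: d1:9  d2:8  d3:5  d4:0  d5:0  d6:0 → peak 9
T1@3: d1:9  d2:5  d3:8  d4:0  d5:0  d6:0 → peak 9
T1@4: d1:9  d2:5  d3:5  d4:3  d5:0  d6:0 → peak 9
T1@5: d1:9  d2:5  d3:5  d4:0  d5:3  d6:0 → peak 9
T1@6: d1:9  d2:5  d3:5  d4:0  d5:0  d6:3 → peak 9
Best is T1@2, peak 9.

9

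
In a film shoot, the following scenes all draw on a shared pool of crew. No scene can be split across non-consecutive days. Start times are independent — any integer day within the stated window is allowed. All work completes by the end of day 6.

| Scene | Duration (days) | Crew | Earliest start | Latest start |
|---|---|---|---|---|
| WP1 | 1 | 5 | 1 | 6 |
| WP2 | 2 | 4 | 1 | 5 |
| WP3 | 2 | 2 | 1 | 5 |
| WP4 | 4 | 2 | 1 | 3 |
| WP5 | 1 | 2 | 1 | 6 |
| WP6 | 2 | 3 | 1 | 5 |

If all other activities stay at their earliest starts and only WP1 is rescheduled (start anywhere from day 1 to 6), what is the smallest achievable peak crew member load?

WP1@1: d1:18  d2:11  d3:2  d4:2  d5:0  d6:0 → peak 18
WP1@2: d1:13  d2:16  d3:2  d4:2  d5:0  d6:0 → peak 16
WP1@3: d1:13  d2:11  d3:7  d4:2  d5:0  d6:0 → peak 13
WP1@4: d1:13  d2:11  d3:2  d4:7  d5:0  d6:0 → peak 13
WP1@5: d1:13  d2:11  d3:2  d4:2  d5:5  d6:0 → peak 13
WP1@6: d1:13  d2:11  d3:2  d4:2  d5:0  d6:5 → peak 13
Best is WP1@3, peak 13.

13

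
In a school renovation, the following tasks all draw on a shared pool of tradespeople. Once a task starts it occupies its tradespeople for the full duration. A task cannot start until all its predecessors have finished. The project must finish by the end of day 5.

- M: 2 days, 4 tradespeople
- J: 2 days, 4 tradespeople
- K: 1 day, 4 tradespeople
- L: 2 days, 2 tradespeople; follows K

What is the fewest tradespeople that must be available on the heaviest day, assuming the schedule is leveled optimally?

6

Early-start (M@1, J@1, K@1, L@2) gives peak 12: d1:12  d2:10  d3:2  d4:0  d5:0.
Shift J→4, K→3, L→4.
Schedule M@1, J@4, K@3, L@4: d1:4  d2:4  d3:4  d4:6  d5:6 — peak 6.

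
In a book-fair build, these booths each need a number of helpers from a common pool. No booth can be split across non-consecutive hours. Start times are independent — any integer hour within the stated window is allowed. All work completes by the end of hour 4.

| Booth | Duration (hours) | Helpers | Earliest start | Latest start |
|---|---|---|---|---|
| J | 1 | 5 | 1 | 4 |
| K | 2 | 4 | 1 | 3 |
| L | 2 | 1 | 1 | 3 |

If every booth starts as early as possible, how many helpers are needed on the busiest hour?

10

Early-start schedule: J@1, K@1, L@1.
Load per hour: hour 1: 10, hour 2: 5, hour 3: 0, hour 4: 0.
Peak is 10.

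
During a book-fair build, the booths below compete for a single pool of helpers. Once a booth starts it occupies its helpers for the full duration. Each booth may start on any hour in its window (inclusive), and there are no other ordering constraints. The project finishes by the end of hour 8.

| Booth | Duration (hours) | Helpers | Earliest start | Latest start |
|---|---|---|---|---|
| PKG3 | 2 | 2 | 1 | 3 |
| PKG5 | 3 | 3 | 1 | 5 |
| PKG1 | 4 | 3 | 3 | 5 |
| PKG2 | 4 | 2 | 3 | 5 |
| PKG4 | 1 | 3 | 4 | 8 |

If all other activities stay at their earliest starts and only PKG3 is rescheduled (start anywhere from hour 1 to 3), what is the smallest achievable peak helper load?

8

PKG3@1: h1:5  h2:5  h3:8  h4:8  h5:5  h6:5  h7:0  h8:0 → peak 8
PKG3@2: h1:3  h2:5  h3:10  h4:8  h5:5  h6:5  h7:0  h8:0 → peak 10
PKG3@3: h1:3  h2:3  h3:10  h4:10  h5:5  h6:5  h7:0  h8:0 → peak 10
Best is PKG3@1, peak 8.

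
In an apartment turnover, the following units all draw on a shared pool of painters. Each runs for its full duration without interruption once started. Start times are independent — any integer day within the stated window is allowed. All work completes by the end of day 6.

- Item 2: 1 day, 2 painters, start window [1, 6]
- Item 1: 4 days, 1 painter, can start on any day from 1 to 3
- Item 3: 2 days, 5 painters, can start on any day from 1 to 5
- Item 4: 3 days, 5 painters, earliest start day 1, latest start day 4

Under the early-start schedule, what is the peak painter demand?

13

Early-start schedule: Item 2@1, Item 1@1, Item 3@1, Item 4@1.
Load per day: day 1: 13, day 2: 11, day 3: 6, day 4: 1, day 5: 0, day 6: 0.
Peak is 13.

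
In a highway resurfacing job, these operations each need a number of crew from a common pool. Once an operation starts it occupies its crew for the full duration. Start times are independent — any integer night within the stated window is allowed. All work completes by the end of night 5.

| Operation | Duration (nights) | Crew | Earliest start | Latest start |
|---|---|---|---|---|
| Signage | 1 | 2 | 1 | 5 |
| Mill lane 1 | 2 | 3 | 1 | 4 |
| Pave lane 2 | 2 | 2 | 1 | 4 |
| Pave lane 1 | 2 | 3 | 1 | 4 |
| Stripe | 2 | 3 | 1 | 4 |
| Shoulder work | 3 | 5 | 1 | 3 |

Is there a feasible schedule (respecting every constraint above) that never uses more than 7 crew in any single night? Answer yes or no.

no

Total crew member-nights = 39; over 5 nights the average is 39/5 > 7, so some night must exceed 7.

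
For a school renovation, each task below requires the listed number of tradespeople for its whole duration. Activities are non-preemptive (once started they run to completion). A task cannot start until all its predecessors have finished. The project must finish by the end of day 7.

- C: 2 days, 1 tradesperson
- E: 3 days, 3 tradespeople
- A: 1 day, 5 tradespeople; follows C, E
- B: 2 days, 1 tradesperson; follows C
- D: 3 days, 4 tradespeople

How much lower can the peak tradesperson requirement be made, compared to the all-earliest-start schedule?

Early-start peak: d1:8  d2:8  d3:8  d4:6  d5:0  d6:0  d7:0 ⇒ 8.
Leveled (C@1, E@1, A@4, B@5, D@5): d1:4  d2:4  d3:3  d4:5  d5:5  d6:5  d7:4 ⇒ 5.
Reduction 8 − 5 = 3.

3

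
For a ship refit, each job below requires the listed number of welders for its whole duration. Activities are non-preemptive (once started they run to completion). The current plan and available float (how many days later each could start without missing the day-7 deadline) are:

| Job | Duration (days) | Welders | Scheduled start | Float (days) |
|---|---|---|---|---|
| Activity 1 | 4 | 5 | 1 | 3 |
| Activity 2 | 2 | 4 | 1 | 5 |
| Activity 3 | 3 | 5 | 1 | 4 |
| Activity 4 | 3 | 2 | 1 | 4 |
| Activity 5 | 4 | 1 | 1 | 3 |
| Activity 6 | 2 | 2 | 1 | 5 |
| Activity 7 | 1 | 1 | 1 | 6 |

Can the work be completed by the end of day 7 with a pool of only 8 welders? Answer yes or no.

no

Total welder-days = 58; over 7 days the average is 58/7 > 8, so some day must exceed 8.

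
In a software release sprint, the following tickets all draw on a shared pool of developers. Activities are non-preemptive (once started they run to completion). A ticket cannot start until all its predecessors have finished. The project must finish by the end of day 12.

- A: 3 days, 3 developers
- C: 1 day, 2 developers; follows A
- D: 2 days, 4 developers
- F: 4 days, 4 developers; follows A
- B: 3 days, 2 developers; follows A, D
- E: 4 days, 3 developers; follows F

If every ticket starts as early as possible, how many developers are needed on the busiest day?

8

Early-start schedule: A@1, C@4, D@1, F@4, B@4, E@8.
Load per day: day 1: 7, day 2: 7, day 3: 3, day 4: 8, day 5: 6, day 6: 6, day 7: 4, day 8: 3, day 9: 3, day 10: 3, day 11: 3, day 12: 0.
Peak is 8.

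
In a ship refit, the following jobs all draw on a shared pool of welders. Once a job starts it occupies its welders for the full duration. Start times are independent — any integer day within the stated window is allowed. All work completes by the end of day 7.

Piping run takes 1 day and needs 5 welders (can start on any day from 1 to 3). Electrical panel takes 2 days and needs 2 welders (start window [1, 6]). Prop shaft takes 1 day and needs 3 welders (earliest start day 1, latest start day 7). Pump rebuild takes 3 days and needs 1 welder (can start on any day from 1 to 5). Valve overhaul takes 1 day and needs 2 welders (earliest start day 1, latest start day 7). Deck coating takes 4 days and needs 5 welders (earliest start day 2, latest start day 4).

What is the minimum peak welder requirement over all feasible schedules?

Early-start (Piping run@1, Electrical panel@1, Prop shaft@1, Pump rebuild@1, Valve overhaul@1, Deck coating@2) gives peak 13: d1:13  d2:8  d3:6  d4:5  d5:5  d6:0  d7:0.
Shift Electrical panel→2, Prop shaft→2, Valve overhaul→3, Deck coating→4.
Schedule Piping run@1, Electrical panel@2, Prop shaft@2, Pump rebuild@1, Valve overhaul@3, Deck coating@4: d1:6  d2:6  d3:5  d4:5  d5:5  d6:5  d7:5 — peak 6.
Total welder-days = 37 over 7 days ⇒ peak ≥ ⌈37/7⌉ = 6, so 6 is optimal.

6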